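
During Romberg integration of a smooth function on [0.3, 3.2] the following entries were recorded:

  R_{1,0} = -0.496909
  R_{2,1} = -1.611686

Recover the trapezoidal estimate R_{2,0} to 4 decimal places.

From R_{2,1} = (4·R_{2,0} − R_{1,0})/3, solve for R_{2,0}:
4·R_{2,0} = 3·(-1.611686) + (-0.496909) = -5.331967
R_{2,0} = -1.332992

-1.3330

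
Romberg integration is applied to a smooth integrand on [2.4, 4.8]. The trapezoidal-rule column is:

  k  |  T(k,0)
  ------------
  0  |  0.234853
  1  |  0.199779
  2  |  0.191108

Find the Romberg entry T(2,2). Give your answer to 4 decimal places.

0.1882

Richardson extrapolation on the trapezoidal column (denominator 4−1=3):
T(1,1) = 0.199779 + (0.199779 − 0.234853)/3 = 0.188088
T(2,1) = (4·0.191108 − 0.199779) / 3 = 0.188218
T(2,2) = 0.188218 + (0.188218 − 0.188088)/15 = 0.188227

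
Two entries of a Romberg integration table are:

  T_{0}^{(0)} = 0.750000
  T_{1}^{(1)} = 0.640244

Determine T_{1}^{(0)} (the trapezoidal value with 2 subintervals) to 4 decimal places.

0.6677

From T_{1}^{(1)} = (4·T_{1}^{(0)} − T_{0}^{(0)})/3, solve for T_{1}^{(0)}:
4·T_{1}^{(0)} = 3·0.640244 + 0.750000 = 2.670732
T_{1}^{(0)} = 0.667683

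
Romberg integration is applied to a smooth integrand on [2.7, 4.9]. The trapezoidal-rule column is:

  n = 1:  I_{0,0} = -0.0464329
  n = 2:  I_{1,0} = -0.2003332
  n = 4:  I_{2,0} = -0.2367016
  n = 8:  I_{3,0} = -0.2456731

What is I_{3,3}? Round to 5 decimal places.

-0.24865

I_{1,1} = (4·(-0.2003332) − (-0.0464329)) / 3 = -0.2516333
I_{2,1} = -0.2367016 + (-0.2367016 − (-0.2003332))/3 = -0.2488244
I_{3,1} = (4·(-0.2456731) − (-0.2367016)) / 3 = -0.2486636
I_{2,2} = -0.2488244 + (-0.2488244 − (-0.2516333))/15 = -0.2486371
I_{3,2} = -0.2486636 + (-0.2486636 − (-0.2488244))/15 = -0.2486529
I_{3,3} = -0.2486529 + (-0.2486529 − (-0.2486371))/63 = -0.2486532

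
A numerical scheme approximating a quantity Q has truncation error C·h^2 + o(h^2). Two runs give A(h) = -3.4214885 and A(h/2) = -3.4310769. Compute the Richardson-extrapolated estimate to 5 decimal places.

-3.43427

The leading error scales as h^2; refining by a factor of 2 reduces it by 2^2 = 4.
Extrapolated value = (4·A(h/2) − A(h)) / (4 − 1)
= (4·(-3.4310769) − (-3.4214885)) / 3
= -10.3028191 / 3 = -3.4342730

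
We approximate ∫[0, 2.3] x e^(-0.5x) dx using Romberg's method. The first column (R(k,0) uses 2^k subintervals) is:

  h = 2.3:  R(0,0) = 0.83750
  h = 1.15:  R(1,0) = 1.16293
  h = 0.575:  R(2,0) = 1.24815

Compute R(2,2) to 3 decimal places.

1.277

Richardson extrapolation on the trapezoidal column (denominator 4−1=3):
R(1,1) = (4·1.16293 − 0.83750) / 3 = 1.27141
R(2,1) = (4·1.24815 − 1.16293) / 3 = 1.27656
R(2,2) = 1.27656 + (1.27656 − 1.27141)/15 = 1.27690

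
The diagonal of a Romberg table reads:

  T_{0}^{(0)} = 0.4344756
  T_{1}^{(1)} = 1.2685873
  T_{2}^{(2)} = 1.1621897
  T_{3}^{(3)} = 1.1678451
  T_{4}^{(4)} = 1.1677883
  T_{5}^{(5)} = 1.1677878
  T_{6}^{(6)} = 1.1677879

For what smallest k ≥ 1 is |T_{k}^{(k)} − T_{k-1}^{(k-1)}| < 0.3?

|T_{1}^{(1)} − T_{0}^{(0)}| = 0.8341117 ≥ 0.3
|T_{2}^{(2)} − T_{1}^{(1)}| = 0.1063976 < 0.3

k = 2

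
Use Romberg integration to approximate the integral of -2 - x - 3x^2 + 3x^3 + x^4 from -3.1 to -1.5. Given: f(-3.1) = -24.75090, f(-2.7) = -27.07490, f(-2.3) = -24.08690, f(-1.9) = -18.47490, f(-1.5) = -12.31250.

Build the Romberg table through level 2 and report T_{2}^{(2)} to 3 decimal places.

T_{0}^{(0)} (trapezoid, 1 panel, h=1.6000): -29.65072
T_{1}^{(0)} (trapezoid, 2 panels, h=0.8000): -34.09488
T_{2}^{(0)} (trapezoid, 4 panels, h=0.4000): -35.26736
T_{1}^{(1)} = -34.09488 + (-34.09488 − (-29.65072))/3 = -35.57627
T_{2}^{(1)} = -35.26736 + (-35.26736 − (-34.09488))/3 = -35.65819
T_{2}^{(2)} = -35.65819 + (-35.65819 − (-35.57627))/15 = -35.66365

-35.664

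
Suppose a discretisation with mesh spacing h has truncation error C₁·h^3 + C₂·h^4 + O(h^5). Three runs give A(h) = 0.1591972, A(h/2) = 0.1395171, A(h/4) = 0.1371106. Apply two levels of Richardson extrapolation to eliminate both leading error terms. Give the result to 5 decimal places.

0.13677

First eliminate the h^3 term (factor 2^3 = 8):
  B₁ = (8·0.1395171 − 0.1591972)/7 = 0.1367057
  B₂ = (8·0.1371106 − 0.1395171)/7 = 0.1367668
Then eliminate the h^4 term (factor 2^4 = 16):
  (16·0.1367668 − 0.1367057)/15 = 0.1367709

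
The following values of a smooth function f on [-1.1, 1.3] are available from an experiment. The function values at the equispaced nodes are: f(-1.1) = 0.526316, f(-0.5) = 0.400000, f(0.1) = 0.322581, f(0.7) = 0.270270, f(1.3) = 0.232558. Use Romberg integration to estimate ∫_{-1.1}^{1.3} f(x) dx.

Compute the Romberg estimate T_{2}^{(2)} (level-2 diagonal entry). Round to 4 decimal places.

T_{0}^{(0)} (trapezoid, 1 panel, h=2.4000): 0.910649
T_{1}^{(0)} (trapezoid, 2 panels, h=1.2000): 0.842422
T_{2}^{(0)} (trapezoid, 4 panels, h=0.6000): 0.823373
T_{1}^{(1)} = 0.842422 + (0.842422 − 0.910649)/3 = 0.819680
T_{2}^{(1)} = 0.823373 + (0.823373 − 0.842422)/3 = 0.817023
T_{2}^{(2)} = 0.817023 + (0.817023 − 0.819680)/15 = 0.816846

0.8168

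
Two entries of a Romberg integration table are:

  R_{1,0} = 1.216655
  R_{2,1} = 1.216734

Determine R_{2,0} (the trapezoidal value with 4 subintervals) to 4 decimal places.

From R_{2,1} = (4·R_{2,0} − R_{1,0})/3, solve for R_{2,0}:
4·R_{2,0} = 3·1.216734 + 1.216655 = 4.866857
R_{2,0} = 1.216714

1.2167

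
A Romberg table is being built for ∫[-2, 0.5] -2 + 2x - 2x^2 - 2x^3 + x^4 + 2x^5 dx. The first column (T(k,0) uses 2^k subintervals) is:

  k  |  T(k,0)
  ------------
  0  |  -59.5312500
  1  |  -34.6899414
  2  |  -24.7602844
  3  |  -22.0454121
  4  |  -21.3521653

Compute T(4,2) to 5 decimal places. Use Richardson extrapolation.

-21.11979

Richardson extrapolation on the trapezoidal column (denominator 4−1=3):
T(3,1) = (4·(-22.0454121) − (-24.7602844)) / 3 = -21.1404547
T(4,1) = -21.3521653 + (-21.3521653 − (-22.0454121))/3 = -21.1210830
T(4,2) = (16·(-21.1210830) − (-21.1404547)) / 15 = -21.1197916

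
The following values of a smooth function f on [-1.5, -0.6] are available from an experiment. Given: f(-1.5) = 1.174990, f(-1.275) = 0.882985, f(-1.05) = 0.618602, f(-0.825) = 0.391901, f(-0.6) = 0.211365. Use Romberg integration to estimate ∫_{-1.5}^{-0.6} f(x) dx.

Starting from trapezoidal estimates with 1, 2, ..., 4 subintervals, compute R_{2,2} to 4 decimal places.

0.5792

R_{0,0} (trapezoid, 1 panel, h=0.9000): 0.623860
R_{1,0} (trapezoid, 2 panels, h=0.4500): 0.590301
R_{2,0} (trapezoid, 4 panels, h=0.2250): 0.582000
R_{1,1} = 0.590301 + (0.590301 − 0.623860)/3 = 0.579115
R_{2,1} = 0.582000 + (0.582000 − 0.590301)/3 = 0.579233
R_{2,2} = 0.579233 + (0.579233 − 0.579115)/15 = 0.579241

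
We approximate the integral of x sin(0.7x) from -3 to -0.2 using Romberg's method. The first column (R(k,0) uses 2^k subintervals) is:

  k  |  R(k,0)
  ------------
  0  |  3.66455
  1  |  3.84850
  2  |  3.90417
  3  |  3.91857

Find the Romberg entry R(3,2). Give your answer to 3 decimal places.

Richardson extrapolation on the trapezoidal column (denominator 4−1=3):
R(2,1) = 3.90417 + (3.90417 − 3.84850)/3 = 3.92273
R(3,1) = (4·3.91857 − 3.90417) / 3 = 3.92337
R(3,2) = 3.92337 + (3.92337 − 3.92273)/15 = 3.92341

3.923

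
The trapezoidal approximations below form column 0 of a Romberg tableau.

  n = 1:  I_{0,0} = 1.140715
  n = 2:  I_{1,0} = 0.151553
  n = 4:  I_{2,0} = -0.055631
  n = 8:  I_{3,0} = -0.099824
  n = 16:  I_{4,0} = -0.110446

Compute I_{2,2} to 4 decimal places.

-0.1211

I_{1,1} = (4·0.151553 − 1.140715) / 3 = -0.178168
I_{2,1} = -0.055631 + (-0.055631 − 0.151553)/3 = -0.124692
I_{2,2} = -0.124692 + (-0.124692 − (-0.178168))/15 = -0.121127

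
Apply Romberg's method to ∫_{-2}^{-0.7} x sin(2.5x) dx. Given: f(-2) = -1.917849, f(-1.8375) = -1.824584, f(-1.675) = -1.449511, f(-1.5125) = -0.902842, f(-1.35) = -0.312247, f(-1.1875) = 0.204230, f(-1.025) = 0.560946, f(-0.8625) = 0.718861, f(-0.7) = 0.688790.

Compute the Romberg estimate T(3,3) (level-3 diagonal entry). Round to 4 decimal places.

-0.5877

T(0,0) (trapezoid, 1 panel, h=1.3000): -0.798888
T(1,0) (trapezoid, 2 panels, h=0.6500): -0.602405
T(2,0) (trapezoid, 4 panels, h=0.3250): -0.589986
T(3,0) (trapezoid, 8 panels, h=0.1625): -0.588197
T(1,1) = -0.602405 + (-0.602405 − (-0.798888))/3 = -0.536911
T(2,1) = -0.589986 + (-0.589986 − (-0.602405))/3 = -0.585846
T(3,1) = -0.588197 + (-0.588197 − (-0.589986))/3 = -0.587601
T(2,2) = -0.585846 + (-0.585846 − (-0.536911))/15 = -0.589108
T(3,2) = -0.587601 + (-0.587601 − (-0.585846))/15 = -0.587718
T(3,3) = -0.587718 + (-0.587718 − (-0.589108))/63 = -0.587696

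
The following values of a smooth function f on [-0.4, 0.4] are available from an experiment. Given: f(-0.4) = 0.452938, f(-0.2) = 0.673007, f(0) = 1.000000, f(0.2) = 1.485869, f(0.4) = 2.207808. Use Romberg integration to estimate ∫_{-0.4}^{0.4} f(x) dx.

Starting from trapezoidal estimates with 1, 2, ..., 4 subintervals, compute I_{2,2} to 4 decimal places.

0.8863

I_{0,0} (trapezoid, 1 panel, h=0.8000): 1.064298
I_{1,0} (trapezoid, 2 panels, h=0.4000): 0.932149
I_{2,0} (trapezoid, 4 panels, h=0.2000): 0.897850
I_{1,1} = 0.932149 + (0.932149 − 1.064298)/3 = 0.888099
I_{2,1} = 0.897850 + (0.897850 − 0.932149)/3 = 0.886417
I_{2,2} = 0.886417 + (0.886417 − 0.888099)/15 = 0.886305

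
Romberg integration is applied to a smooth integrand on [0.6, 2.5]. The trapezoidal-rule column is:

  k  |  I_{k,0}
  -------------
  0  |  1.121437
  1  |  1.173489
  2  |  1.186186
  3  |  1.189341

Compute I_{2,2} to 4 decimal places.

1.1904

I_{1,1} = (4·1.173489 − 1.121437) / 3 = 1.190840
I_{2,1} = 1.186186 + (1.186186 − 1.173489)/3 = 1.190418
I_{2,2} = 1.190418 + (1.190418 − 1.190840)/15 = 1.190390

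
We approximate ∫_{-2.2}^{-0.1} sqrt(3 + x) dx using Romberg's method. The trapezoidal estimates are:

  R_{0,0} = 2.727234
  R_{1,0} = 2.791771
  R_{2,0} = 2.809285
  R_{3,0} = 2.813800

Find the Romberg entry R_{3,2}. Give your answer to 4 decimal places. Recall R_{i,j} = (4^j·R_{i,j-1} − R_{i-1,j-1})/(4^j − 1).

2.8153

Richardson extrapolation on the trapezoidal column (denominator 4−1=3):
R_{2,1} = (4·2.809285 − 2.791771) / 3 = 2.815123
R_{3,1} = (4·2.813800 − 2.809285) / 3 = 2.815305
R_{3,2} = (16·2.815305 − 2.815123) / 15 = 2.815317
(Column j=1 coincides with Simpson's rule on the same nodes.)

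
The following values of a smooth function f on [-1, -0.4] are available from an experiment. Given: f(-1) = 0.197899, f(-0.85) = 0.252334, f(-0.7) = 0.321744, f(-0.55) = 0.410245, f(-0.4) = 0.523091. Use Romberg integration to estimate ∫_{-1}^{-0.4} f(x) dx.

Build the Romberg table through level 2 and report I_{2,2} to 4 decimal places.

0.2007

I_{0,0} (trapezoid, 1 panel, h=0.6000): 0.216297
I_{1,0} (trapezoid, 2 panels, h=0.3000): 0.204672
I_{2,0} (trapezoid, 4 panels, h=0.1500): 0.201723
I_{1,1} = 0.204672 + (0.204672 − 0.216297)/3 = 0.200797
I_{2,1} = 0.201723 + (0.201723 − 0.204672)/3 = 0.200740
I_{2,2} = 0.200740 + (0.200740 − 0.200797)/15 = 0.200736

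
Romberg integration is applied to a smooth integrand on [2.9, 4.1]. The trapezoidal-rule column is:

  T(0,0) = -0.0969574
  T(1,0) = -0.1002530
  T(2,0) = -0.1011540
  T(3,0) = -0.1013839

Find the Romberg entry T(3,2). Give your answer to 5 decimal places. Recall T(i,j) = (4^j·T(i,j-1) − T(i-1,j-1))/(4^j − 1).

-0.10146

Richardson extrapolation on the trapezoidal column (denominator 4−1=3):
T(2,1) = (4·(-0.1011540) − (-0.1002530)) / 3 = -0.1014543
T(3,1) = -0.1013839 + (-0.1013839 − (-0.1011540))/3 = -0.1014605
T(3,2) = (16·(-0.1014605) − (-0.1014543)) / 15 = -0.1014609
(Column j=1 coincides with Simpson's rule on the same nodes.)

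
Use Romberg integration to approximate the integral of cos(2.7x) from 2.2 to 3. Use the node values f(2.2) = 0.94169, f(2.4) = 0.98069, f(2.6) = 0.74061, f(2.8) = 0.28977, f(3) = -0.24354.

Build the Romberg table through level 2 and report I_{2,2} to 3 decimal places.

I_{0,0} (trapezoid, 1 panel, h=0.8000): 0.27926
I_{1,0} (trapezoid, 2 panels, h=0.4000): 0.43587
I_{2,0} (trapezoid, 4 panels, h=0.2000): 0.47203
I_{1,1} = 0.43587 + (0.43587 − 0.27926)/3 = 0.48807
I_{2,1} = 0.47203 + (0.47203 − 0.43587)/3 = 0.48408
I_{2,2} = 0.48408 + (0.48408 − 0.48807)/15 = 0.48381

0.484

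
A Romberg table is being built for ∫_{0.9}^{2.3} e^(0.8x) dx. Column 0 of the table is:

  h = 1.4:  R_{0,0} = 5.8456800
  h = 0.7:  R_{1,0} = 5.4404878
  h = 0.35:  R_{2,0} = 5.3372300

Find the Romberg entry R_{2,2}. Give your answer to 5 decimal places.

R_{1,1} = 5.4404878 + (5.4404878 − 5.8456800)/3 = 5.3054237
R_{2,1} = (4·5.3372300 − 5.4404878) / 3 = 5.3028107
R_{2,2} = 5.3028107 + (5.3028107 − 5.3054237)/15 = 5.3026365

5.30264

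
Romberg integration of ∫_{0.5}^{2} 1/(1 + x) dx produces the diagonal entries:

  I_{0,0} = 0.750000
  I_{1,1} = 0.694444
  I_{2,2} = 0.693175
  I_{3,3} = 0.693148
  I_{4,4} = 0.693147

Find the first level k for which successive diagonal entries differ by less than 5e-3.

k = 2

|I_{1,1} − I_{0,0}| = 0.055556 ≥ 5e-3
|I_{2,2} − I_{1,1}| = 0.001269 < 5e-3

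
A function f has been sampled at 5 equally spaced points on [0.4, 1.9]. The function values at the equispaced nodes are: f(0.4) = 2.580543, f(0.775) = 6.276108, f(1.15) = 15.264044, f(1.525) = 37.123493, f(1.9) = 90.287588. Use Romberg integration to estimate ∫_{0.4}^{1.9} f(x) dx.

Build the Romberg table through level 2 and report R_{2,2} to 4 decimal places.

R_{0,0} (trapezoid, 1 panel, h=1.5000): 69.651098
R_{1,0} (trapezoid, 2 panels, h=0.7500): 46.273582
R_{2,0} (trapezoid, 4 panels, h=0.3750): 39.411641
R_{1,1} = 46.273582 + (46.273582 − 69.651098)/3 = 38.481077
R_{2,1} = 39.411641 + (39.411641 − 46.273582)/3 = 37.124327
R_{2,2} = 37.124327 + (37.124327 − 38.481077)/15 = 37.033877

37.0339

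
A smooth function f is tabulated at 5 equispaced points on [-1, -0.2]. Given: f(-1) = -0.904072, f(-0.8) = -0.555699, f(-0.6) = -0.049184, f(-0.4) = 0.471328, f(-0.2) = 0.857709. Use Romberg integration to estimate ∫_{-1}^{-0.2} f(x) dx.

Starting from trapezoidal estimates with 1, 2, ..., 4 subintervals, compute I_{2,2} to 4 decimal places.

I_{0,0} (trapezoid, 1 panel, h=0.8000): -0.018545
I_{1,0} (trapezoid, 2 panels, h=0.4000): -0.028946
I_{2,0} (trapezoid, 4 panels, h=0.2000): -0.031347
I_{1,1} = -0.028946 + (-0.028946 − (-0.018545))/3 = -0.032413
I_{2,1} = -0.031347 + (-0.031347 − (-0.028946))/3 = -0.032147
I_{2,2} = -0.032147 + (-0.032147 − (-0.032413))/15 = -0.032129

-0.0321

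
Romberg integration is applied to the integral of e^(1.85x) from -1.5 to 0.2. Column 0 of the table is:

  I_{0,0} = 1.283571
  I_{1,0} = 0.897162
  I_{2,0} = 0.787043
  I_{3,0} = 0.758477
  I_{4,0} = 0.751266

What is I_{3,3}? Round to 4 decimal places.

I_{1,1} = 0.897162 + (0.897162 − 1.283571)/3 = 0.768359
I_{2,1} = (4·0.787043 − 0.897162) / 3 = 0.750337
I_{3,1} = 0.758477 + (0.758477 − 0.787043)/3 = 0.748955
I_{2,2} = 0.750337 + (0.750337 − 0.768359)/15 = 0.749136
I_{3,2} = 0.748955 + (0.748955 − 0.750337)/15 = 0.748863
I_{3,3} = 0.748863 + (0.748863 − 0.749136)/63 = 0.748859

0.7489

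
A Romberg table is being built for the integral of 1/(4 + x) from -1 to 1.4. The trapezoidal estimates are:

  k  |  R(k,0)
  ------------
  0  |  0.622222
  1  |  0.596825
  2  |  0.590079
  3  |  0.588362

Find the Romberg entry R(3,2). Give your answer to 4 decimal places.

R(2,1) = (4·0.590079 − 0.596825) / 3 = 0.587830
R(3,1) = (4·0.588362 − 0.590079) / 3 = 0.587790
R(3,2) = 0.587790 + (0.587790 − 0.587830)/15 = 0.587787

0.5878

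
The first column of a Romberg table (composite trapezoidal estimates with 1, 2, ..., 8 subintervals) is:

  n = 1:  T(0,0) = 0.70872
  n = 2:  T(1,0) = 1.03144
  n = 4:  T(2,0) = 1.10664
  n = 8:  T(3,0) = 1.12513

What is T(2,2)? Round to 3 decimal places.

T(1,1) = 1.03144 + (1.03144 − 0.70872)/3 = 1.13901
T(2,1) = 1.10664 + (1.10664 − 1.03144)/3 = 1.13171
T(2,2) = 1.13171 + (1.13171 − 1.13901)/15 = 1.13122

1.131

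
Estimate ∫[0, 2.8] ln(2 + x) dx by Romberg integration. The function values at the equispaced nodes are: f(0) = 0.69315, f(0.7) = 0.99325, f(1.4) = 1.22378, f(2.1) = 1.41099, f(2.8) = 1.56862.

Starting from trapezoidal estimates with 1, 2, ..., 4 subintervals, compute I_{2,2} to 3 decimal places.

I_{0,0} (trapezoid, 1 panel, h=2.8000): 3.16648
I_{1,0} (trapezoid, 2 panels, h=1.4000): 3.29653
I_{2,0} (trapezoid, 4 panels, h=0.7000): 3.33123
I_{1,1} = 3.29653 + (3.29653 − 3.16648)/3 = 3.33988
I_{2,1} = 3.33123 + (3.33123 − 3.29653)/3 = 3.34280
I_{2,2} = 3.34280 + (3.34280 − 3.33988)/15 = 3.34299

3.343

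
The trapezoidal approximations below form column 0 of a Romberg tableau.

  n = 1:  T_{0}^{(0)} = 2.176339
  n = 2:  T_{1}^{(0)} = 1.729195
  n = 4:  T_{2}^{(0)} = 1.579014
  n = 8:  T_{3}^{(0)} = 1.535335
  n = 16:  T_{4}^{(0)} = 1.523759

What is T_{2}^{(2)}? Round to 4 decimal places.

Richardson extrapolation on the trapezoidal column (denominator 4−1=3):
T_{1}^{(1)} = 1.729195 + (1.729195 − 2.176339)/3 = 1.580147
T_{2}^{(1)} = 1.579014 + (1.579014 − 1.729195)/3 = 1.528954
T_{2}^{(2)} = (16·1.528954 − 1.580147) / 15 = 1.525541

1.5255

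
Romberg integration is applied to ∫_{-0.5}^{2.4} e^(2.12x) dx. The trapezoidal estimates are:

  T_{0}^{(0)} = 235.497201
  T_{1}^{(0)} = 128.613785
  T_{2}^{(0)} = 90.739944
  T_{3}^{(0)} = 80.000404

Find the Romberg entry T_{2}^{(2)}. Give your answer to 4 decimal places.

T_{1}^{(1)} = (4·128.613785 − 235.497201) / 3 = 92.985980
T_{2}^{(1)} = 90.739944 + (90.739944 − 128.613785)/3 = 78.115330
T_{2}^{(2)} = 78.115330 + (78.115330 − 92.985980)/15 = 77.123953

77.1240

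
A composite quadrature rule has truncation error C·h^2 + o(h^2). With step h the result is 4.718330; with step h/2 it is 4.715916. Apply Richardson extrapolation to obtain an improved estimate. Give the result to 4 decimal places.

The leading error scales as h^2; refining by a factor of 2 reduces it by 2^2 = 4.
Extrapolated value = (4·A(h/2) − A(h)) / (4 − 1)
= (4·4.715916 − 4.718330) / 3
= 14.145334 / 3 = 4.715111

4.7151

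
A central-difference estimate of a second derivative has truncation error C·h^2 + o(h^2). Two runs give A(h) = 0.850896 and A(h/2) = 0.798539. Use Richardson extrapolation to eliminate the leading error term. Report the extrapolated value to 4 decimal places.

0.7811

Extrapolated value = (4·A(h/2) − A(h)) / (4 − 1)
= (4·0.798539 − 0.850896) / 3
= 2.343260 / 3 = 0.781087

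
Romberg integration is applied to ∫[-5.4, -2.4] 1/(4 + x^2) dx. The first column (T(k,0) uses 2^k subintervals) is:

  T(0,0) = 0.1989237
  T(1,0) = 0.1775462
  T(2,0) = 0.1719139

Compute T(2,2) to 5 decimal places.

T(1,1) = (4·0.1775462 − 0.1989237) / 3 = 0.1704204
T(2,1) = (4·0.1719139 − 0.1775462) / 3 = 0.1700365
T(2,2) = (16·0.1700365 − 0.1704204) / 15 = 0.1700109
(Column j=1 coincides with Simpson's rule on the same nodes.)

0.17001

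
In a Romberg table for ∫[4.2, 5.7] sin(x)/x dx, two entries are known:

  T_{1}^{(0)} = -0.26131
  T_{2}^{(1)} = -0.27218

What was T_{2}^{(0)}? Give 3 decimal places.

-0.269

From T_{2}^{(1)} = (4·T_{2}^{(0)} − T_{1}^{(0)})/3, solve for T_{2}^{(0)}:
4·T_{2}^{(0)} = 3·(-0.27218) + (-0.26131) = -1.07785
T_{2}^{(0)} = -0.26946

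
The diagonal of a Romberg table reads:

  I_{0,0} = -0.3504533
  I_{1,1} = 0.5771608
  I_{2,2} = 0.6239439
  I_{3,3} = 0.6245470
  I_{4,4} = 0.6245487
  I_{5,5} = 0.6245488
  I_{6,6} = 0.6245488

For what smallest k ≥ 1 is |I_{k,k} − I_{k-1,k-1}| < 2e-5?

|I_{1,1} − I_{0,0}| = 0.9276141 ≥ 2e-5
|I_{2,2} − I_{1,1}| = 0.0467831 ≥ 2e-5
|I_{3,3} − I_{2,2}| = 0.0006031 ≥ 2e-5
|I_{4,4} − I_{3,3}| = 0.0000017 < 2e-5

k = 4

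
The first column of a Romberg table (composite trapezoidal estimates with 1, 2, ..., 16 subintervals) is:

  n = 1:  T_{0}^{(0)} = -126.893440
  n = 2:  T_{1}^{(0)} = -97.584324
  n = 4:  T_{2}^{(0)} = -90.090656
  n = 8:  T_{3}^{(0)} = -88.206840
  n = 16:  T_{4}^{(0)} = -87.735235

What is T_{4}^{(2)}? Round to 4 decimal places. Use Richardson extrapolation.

Richardson extrapolation on the trapezoidal column (denominator 4−1=3):
T_{3}^{(1)} = (4·(-88.206840) − (-90.090656)) / 3 = -87.578901
T_{4}^{(1)} = (4·(-87.735235) − (-88.206840)) / 3 = -87.578033
T_{4}^{(2)} = (16·(-87.578033) − (-87.578901)) / 15 = -87.577975

-87.5780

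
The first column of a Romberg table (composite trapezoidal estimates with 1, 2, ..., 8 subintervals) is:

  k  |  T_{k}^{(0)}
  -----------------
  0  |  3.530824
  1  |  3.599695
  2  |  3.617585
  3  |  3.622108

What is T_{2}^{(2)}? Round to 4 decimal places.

T_{1}^{(1)} = (4·3.599695 − 3.530824) / 3 = 3.622652
T_{2}^{(1)} = 3.617585 + (3.617585 − 3.599695)/3 = 3.623548
T_{2}^{(2)} = (16·3.623548 − 3.622652) / 15 = 3.623608

3.6236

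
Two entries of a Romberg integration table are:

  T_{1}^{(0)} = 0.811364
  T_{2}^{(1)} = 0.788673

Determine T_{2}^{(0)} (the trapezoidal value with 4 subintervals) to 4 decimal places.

0.7943

From T_{2}^{(1)} = (4·T_{2}^{(0)} − T_{1}^{(0)})/3, solve for T_{2}^{(0)}:
4·T_{2}^{(0)} = 3·0.788673 + 0.811364 = 3.177383
T_{2}^{(0)} = 0.794346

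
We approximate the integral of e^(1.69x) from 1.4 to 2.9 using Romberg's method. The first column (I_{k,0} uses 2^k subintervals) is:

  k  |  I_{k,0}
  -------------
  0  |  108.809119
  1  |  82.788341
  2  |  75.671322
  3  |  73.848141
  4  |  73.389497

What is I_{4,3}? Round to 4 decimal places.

73.2364

Richardson extrapolation on the trapezoidal column (denominator 4−1=3):
I_{2,1} = (4·75.671322 − 82.788341) / 3 = 73.298982
I_{3,1} = (4·73.848141 − 75.671322) / 3 = 73.240414
I_{4,1} = 73.389497 + (73.389497 − 73.848141)/3 = 73.236616
I_{3,2} = 73.240414 + (73.240414 − 73.298982)/15 = 73.236509
I_{4,2} = (16·73.236616 − 73.240414) / 15 = 73.236363
I_{4,3} = (64·73.236363 − 73.236509) / 63 = 73.236361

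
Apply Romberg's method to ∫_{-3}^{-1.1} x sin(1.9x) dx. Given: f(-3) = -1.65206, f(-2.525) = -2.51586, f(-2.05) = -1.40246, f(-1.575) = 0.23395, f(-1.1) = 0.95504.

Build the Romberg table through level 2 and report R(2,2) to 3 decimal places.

-2.000

R(0,0) (trapezoid, 1 panel, h=1.9000): -0.66217
R(1,0) (trapezoid, 2 panels, h=0.9500): -1.66342
R(2,0) (trapezoid, 4 panels, h=0.4750): -1.91562
R(1,1) = -1.66342 + (-1.66342 − (-0.66217))/3 = -1.99717
R(2,1) = -1.91562 + (-1.91562 − (-1.66342))/3 = -1.99969
R(2,2) = -1.99969 + (-1.99969 − (-1.99717))/15 = -1.99986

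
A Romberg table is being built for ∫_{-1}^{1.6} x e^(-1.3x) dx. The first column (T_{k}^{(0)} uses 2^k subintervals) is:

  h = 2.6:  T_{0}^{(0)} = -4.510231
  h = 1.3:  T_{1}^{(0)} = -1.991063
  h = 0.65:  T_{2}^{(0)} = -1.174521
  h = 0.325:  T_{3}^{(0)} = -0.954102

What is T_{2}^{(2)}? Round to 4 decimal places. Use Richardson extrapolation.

Richardson extrapolation on the trapezoidal column (denominator 4−1=3):
T_{1}^{(1)} = -1.991063 + (-1.991063 − (-4.510231))/3 = -1.151340
T_{2}^{(1)} = -1.174521 + (-1.174521 − (-1.991063))/3 = -0.902340
T_{2}^{(2)} = -0.902340 + (-0.902340 − (-1.151340))/15 = -0.885740

-0.8857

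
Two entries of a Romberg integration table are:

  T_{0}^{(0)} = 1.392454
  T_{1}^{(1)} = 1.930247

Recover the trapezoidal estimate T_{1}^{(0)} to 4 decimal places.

From T_{1}^{(1)} = (4·T_{1}^{(0)} − T_{0}^{(0)})/3, solve for T_{1}^{(0)}:
4·T_{1}^{(0)} = 3·1.930247 + 1.392454 = 7.183195
T_{1}^{(0)} = 1.795799

1.7958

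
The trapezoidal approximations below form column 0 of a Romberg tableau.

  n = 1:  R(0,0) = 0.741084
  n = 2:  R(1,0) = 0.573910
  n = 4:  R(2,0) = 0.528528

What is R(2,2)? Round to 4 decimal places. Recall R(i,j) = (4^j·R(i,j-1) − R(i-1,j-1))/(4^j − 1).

0.5131

R(1,1) = 0.573910 + (0.573910 − 0.741084)/3 = 0.518185
R(2,1) = 0.528528 + (0.528528 − 0.573910)/3 = 0.513401
R(2,2) = 0.513401 + (0.513401 − 0.518185)/15 = 0.513082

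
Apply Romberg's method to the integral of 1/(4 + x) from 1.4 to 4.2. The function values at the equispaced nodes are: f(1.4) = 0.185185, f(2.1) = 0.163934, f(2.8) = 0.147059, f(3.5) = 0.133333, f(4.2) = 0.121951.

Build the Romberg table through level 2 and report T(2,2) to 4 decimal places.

T(0,0) (trapezoid, 1 panel, h=2.8000): 0.429990
T(1,0) (trapezoid, 2 panels, h=1.4000): 0.420878
T(2,0) (trapezoid, 4 panels, h=0.7000): 0.418526
T(1,1) = 0.420878 + (0.420878 − 0.429990)/3 = 0.417841
T(2,1) = 0.418526 + (0.418526 − 0.420878)/3 = 0.417742
T(2,2) = 0.417742 + (0.417742 − 0.417841)/15 = 0.417735

0.4177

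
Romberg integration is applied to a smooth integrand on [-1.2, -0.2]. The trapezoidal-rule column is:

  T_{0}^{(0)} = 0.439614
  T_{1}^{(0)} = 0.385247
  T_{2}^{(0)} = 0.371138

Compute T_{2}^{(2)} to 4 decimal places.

0.3664

Richardson extrapolation on the trapezoidal column (denominator 4−1=3):
T_{1}^{(1)} = 0.385247 + (0.385247 − 0.439614)/3 = 0.367125
T_{2}^{(1)} = (4·0.371138 − 0.385247) / 3 = 0.366435
T_{2}^{(2)} = (16·0.366435 − 0.367125) / 15 = 0.366389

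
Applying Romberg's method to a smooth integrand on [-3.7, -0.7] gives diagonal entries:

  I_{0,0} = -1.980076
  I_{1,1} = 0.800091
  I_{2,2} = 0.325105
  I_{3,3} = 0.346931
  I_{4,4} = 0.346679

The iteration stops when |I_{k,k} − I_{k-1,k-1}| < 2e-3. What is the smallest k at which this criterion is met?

k = 4

|I_{1,1} − I_{0,0}| = 2.780167 ≥ 2e-3
|I_{2,2} − I_{1,1}| = 0.474986 ≥ 2e-3
|I_{3,3} − I_{2,2}| = 0.021826 ≥ 2e-3
|I_{4,4} − I_{3,3}| = 0.000252 < 2e-3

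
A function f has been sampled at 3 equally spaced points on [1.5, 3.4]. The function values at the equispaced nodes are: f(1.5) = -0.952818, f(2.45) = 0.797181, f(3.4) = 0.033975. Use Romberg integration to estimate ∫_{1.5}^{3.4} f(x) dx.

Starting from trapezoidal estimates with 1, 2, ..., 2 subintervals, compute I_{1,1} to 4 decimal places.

I_{0,0} (trapezoid, 1 panel, h=1.9000): -0.872901
I_{1,0} (trapezoid, 2 panels, h=0.9500): 0.320872
I_{1,1} = 0.320872 + (0.320872 − (-0.872901))/3 = 0.718796

0.7188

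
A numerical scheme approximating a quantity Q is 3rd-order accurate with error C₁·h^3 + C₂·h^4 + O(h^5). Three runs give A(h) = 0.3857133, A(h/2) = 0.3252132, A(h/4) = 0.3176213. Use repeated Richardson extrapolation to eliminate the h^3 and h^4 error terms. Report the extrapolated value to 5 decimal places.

0.31653

First eliminate the h^3 term (factor 2^3 = 8):
  B₁ = (8·0.3252132 − 0.3857133)/7 = 0.3165703
  B₂ = (8·0.3176213 − 0.3252132)/7 = 0.3165367
Then eliminate the h^4 term (factor 2^4 = 16):
  (16·0.3165367 − 0.3165703)/15 = 0.3165345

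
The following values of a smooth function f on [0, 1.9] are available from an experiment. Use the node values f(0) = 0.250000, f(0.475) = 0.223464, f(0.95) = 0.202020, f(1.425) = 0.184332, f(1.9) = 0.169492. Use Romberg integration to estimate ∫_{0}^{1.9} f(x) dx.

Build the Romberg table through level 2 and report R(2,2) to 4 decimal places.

R(0,0) (trapezoid, 1 panel, h=1.9000): 0.398517
R(1,0) (trapezoid, 2 panels, h=0.9500): 0.391178
R(2,0) (trapezoid, 4 panels, h=0.4750): 0.389292
R(1,1) = 0.391178 + (0.391178 − 0.398517)/3 = 0.388732
R(2,1) = 0.389292 + (0.389292 − 0.391178)/3 = 0.388663
R(2,2) = 0.388663 + (0.388663 − 0.388732)/15 = 0.388658

0.3887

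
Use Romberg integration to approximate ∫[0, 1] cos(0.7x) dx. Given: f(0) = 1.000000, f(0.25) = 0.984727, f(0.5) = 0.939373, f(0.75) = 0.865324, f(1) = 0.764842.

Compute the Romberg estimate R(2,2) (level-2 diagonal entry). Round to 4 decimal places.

0.9203

R(0,0) (trapezoid, 1 panel, h=1.0000): 0.882421
R(1,0) (trapezoid, 2 panels, h=0.5000): 0.910897
R(2,0) (trapezoid, 4 panels, h=0.2500): 0.917961
R(1,1) = 0.910897 + (0.910897 − 0.882421)/3 = 0.920389
R(2,1) = 0.917961 + (0.917961 − 0.910897)/3 = 0.920316
R(2,2) = 0.920316 + (0.920316 − 0.920389)/15 = 0.920311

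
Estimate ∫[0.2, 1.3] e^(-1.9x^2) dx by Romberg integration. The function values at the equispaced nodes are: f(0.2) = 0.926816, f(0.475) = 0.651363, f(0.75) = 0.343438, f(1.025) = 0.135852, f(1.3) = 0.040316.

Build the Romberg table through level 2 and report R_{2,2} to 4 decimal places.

R_{0,0} (trapezoid, 1 panel, h=1.1000): 0.531923
R_{1,0} (trapezoid, 2 panels, h=0.5500): 0.454852
R_{2,0} (trapezoid, 4 panels, h=0.2750): 0.443910
R_{1,1} = 0.454852 + (0.454852 − 0.531923)/3 = 0.429162
R_{2,1} = 0.443910 + (0.443910 − 0.454852)/3 = 0.440263
R_{2,2} = 0.440263 + (0.440263 − 0.429162)/15 = 0.441003

0.4410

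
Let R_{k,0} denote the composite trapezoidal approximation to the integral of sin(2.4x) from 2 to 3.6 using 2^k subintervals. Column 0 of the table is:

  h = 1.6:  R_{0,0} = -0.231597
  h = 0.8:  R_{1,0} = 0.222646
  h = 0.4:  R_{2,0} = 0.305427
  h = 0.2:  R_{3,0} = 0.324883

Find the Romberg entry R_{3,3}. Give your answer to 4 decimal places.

0.3313

Richardson extrapolation on the trapezoidal column (denominator 4−1=3):
R_{1,1} = 0.222646 + (0.222646 − (-0.231597))/3 = 0.374060
R_{2,1} = 0.305427 + (0.305427 − 0.222646)/3 = 0.333021
R_{3,1} = 0.324883 + (0.324883 − 0.305427)/3 = 0.331368
R_{2,2} = 0.333021 + (0.333021 − 0.374060)/15 = 0.330285
R_{3,2} = (16·0.331368 − 0.333021) / 15 = 0.331258
R_{3,3} = 0.331258 + (0.331258 − 0.330285)/63 = 0.331273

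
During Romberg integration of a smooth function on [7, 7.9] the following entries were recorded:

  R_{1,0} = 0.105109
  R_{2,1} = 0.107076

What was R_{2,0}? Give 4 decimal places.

0.1066

From R_{2,1} = (4·R_{2,0} − R_{1,0})/3, solve for R_{2,0}:
4·R_{2,0} = 3·0.107076 + 0.105109 = 0.426337
R_{2,0} = 0.106584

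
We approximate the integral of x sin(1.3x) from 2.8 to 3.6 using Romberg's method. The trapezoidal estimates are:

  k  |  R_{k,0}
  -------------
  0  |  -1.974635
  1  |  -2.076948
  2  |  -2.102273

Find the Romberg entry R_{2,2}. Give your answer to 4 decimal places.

Richardson extrapolation on the trapezoidal column (denominator 4−1=3):
R_{1,1} = (4·(-2.076948) − (-1.974635)) / 3 = -2.111052
R_{2,1} = -2.102273 + (-2.102273 − (-2.076948))/3 = -2.110715
R_{2,2} = -2.110715 + (-2.110715 − (-2.111052))/15 = -2.110693
(Column j=1 coincides with Simpson's rule on the same nodes.)

-2.1107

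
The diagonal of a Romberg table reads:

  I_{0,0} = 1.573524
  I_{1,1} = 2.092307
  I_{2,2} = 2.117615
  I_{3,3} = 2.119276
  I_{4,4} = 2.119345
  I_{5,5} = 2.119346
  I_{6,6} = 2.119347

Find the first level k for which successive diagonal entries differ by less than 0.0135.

|I_{1,1} − I_{0,0}| = 0.518783 ≥ 0.0135
|I_{2,2} − I_{1,1}| = 0.025308 ≥ 0.0135
|I_{3,3} − I_{2,2}| = 0.001661 < 0.0135

k = 3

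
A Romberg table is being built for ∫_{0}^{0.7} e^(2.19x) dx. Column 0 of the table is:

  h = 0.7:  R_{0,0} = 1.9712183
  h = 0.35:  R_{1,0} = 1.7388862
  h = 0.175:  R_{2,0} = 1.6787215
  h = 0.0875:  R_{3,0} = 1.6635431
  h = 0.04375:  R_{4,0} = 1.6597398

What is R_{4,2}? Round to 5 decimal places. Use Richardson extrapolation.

Richardson extrapolation on the trapezoidal column (denominator 4−1=3):
R_{3,1} = 1.6635431 + (1.6635431 − 1.6787215)/3 = 1.6584836
R_{4,1} = (4·1.6597398 − 1.6635431) / 3 = 1.6584720
R_{4,2} = (16·1.6584720 − 1.6584836) / 15 = 1.6584712
(Column j=1 coincides with Simpson's rule on the same nodes.)

1.65847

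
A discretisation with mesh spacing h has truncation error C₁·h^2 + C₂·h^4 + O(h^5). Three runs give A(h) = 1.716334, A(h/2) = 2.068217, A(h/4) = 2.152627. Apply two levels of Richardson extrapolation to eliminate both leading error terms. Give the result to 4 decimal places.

2.1804

First eliminate the h^2 term (factor 2^2 = 4):
  B₁ = (4·2.068217 − 1.716334)/3 = 2.185511
  B₂ = (4·2.152627 − 2.068217)/3 = 2.180764
Then eliminate the h^4 term (factor 2^4 = 16):
  (16·2.180764 − 2.185511)/15 = 2.180448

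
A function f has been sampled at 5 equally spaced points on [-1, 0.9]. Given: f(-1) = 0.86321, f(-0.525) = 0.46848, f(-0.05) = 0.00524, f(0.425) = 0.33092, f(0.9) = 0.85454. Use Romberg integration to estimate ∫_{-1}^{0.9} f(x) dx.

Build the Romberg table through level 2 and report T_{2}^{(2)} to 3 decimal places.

0.795

T_{0}^{(0)} (trapezoid, 1 panel, h=1.9000): 1.63186
T_{1}^{(0)} (trapezoid, 2 panels, h=0.9500): 0.82091
T_{2}^{(0)} (trapezoid, 4 panels, h=0.4750): 0.79017
T_{1}^{(1)} = 0.82091 + (0.82091 − 1.63186)/3 = 0.55059
T_{2}^{(1)} = 0.79017 + (0.79017 − 0.82091)/3 = 0.77992
T_{2}^{(2)} = 0.77992 + (0.77992 − 0.55059)/15 = 0.79521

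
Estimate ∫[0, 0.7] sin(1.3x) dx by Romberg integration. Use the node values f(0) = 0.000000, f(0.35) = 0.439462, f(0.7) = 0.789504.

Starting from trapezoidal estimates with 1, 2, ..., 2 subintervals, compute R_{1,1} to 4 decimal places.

0.2972

R_{0,0} (trapezoid, 1 panel, h=0.7000): 0.276326
R_{1,0} (trapezoid, 2 panels, h=0.3500): 0.291975
R_{1,1} = 0.291975 + (0.291975 − 0.276326)/3 = 0.297191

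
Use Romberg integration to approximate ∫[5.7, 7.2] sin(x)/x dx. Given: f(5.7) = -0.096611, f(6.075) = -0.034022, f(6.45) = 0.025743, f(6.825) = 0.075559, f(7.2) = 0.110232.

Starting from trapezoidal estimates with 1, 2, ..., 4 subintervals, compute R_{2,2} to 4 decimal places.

R_{0,0} (trapezoid, 1 panel, h=1.5000): 0.010216
R_{1,0} (trapezoid, 2 panels, h=0.7500): 0.024415
R_{2,0} (trapezoid, 4 panels, h=0.3750): 0.027784
R_{1,1} = 0.024415 + (0.024415 − 0.010216)/3 = 0.029148
R_{2,1} = 0.027784 + (0.027784 − 0.024415)/3 = 0.028907
R_{2,2} = 0.028907 + (0.028907 − 0.029148)/15 = 0.028891

0.0289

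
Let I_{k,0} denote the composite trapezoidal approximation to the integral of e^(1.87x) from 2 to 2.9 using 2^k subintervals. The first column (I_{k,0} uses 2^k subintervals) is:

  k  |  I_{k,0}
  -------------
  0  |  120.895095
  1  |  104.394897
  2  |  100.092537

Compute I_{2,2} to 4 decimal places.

98.6427

I_{1,1} = 104.394897 + (104.394897 − 120.895095)/3 = 98.894831
I_{2,1} = (4·100.092537 − 104.394897) / 3 = 98.658417
I_{2,2} = 98.658417 + (98.658417 − 98.894831)/15 = 98.642656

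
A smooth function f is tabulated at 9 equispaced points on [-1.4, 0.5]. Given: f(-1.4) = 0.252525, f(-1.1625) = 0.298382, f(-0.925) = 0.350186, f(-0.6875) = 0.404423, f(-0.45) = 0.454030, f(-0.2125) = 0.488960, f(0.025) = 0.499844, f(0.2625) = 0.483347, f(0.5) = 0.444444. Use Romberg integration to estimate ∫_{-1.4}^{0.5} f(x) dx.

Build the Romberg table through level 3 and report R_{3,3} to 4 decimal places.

0.7921

R_{0,0} (trapezoid, 1 panel, h=1.9000): 0.662121
R_{1,0} (trapezoid, 2 panels, h=0.9500): 0.762389
R_{2,0} (trapezoid, 4 panels, h=0.4750): 0.784959
R_{3,0} (trapezoid, 8 panels, h=0.2375): 0.790318
R_{1,1} = 0.762389 + (0.762389 − 0.662121)/3 = 0.795812
R_{2,1} = 0.784959 + (0.784959 − 0.762389)/3 = 0.792482
R_{3,1} = 0.790318 + (0.790318 − 0.784959)/3 = 0.792104
R_{2,2} = 0.792482 + (0.792482 − 0.795812)/15 = 0.792260
R_{3,2} = 0.792104 + (0.792104 − 0.792482)/15 = 0.792079
R_{3,3} = 0.792079 + (0.792079 − 0.792260)/63 = 0.792076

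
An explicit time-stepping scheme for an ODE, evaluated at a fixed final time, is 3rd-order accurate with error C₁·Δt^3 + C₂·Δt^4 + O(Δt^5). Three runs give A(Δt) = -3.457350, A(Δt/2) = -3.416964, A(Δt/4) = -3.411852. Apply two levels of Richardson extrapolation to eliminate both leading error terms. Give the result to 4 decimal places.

-3.4111

First eliminate the Δt^3 term (factor 2^3 = 8):
  B₁ = (8·(-3.416964) − (-3.457350))/7 = -3.411195
  B₂ = (8·(-3.411852) − (-3.416964))/7 = -3.411122
Then eliminate the Δt^4 term (factor 2^4 = 16):
  (16·(-3.411122) − (-3.411195))/15 = -3.411117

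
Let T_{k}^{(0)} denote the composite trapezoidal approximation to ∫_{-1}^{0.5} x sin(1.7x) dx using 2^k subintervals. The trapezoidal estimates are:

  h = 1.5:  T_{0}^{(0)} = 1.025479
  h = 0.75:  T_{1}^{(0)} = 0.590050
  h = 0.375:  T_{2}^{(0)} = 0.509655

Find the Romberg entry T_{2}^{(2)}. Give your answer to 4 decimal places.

Richardson extrapolation on the trapezoidal column (denominator 4−1=3):
T_{1}^{(1)} = (4·0.590050 − 1.025479) / 3 = 0.444907
T_{2}^{(1)} = (4·0.509655 − 0.590050) / 3 = 0.482857
T_{2}^{(2)} = (16·0.482857 − 0.444907) / 15 = 0.485387

0.4854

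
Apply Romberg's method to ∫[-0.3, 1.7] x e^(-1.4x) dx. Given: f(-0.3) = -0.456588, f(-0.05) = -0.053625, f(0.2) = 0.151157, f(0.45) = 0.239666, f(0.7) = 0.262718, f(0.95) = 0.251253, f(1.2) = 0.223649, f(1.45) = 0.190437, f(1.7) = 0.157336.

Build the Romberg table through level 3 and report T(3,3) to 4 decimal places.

0.2908

T(0,0) (trapezoid, 1 panel, h=2.0000): -0.299252
T(1,0) (trapezoid, 2 panels, h=1.0000): 0.113092
T(2,0) (trapezoid, 4 panels, h=0.5000): 0.243949
T(3,0) (trapezoid, 8 panels, h=0.2500): 0.278907
T(1,1) = 0.113092 + (0.113092 − (-0.299252))/3 = 0.250540
T(2,1) = 0.243949 + (0.243949 − 0.113092)/3 = 0.287568
T(3,1) = 0.278907 + (0.278907 − 0.243949)/3 = 0.290560
T(2,2) = 0.287568 + (0.287568 − 0.250540)/15 = 0.290037
T(3,2) = 0.290560 + (0.290560 − 0.287568)/15 = 0.290759
T(3,3) = 0.290759 + (0.290759 − 0.290037)/63 = 0.290770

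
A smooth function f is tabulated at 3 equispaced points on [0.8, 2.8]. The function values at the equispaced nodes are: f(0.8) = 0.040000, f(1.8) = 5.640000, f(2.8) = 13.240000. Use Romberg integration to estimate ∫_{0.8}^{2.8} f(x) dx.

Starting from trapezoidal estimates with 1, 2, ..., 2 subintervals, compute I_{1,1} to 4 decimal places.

I_{0,0} (trapezoid, 1 panel, h=2.0000): 13.280000
I_{1,0} (trapezoid, 2 panels, h=1.0000): 12.280000
I_{1,1} = 12.280000 + (12.280000 − 13.280000)/3 = 11.946667

11.9467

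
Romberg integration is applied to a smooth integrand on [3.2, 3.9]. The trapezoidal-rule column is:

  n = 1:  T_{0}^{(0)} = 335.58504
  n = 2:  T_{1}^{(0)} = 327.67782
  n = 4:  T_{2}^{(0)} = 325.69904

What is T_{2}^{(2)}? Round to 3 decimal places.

Richardson extrapolation on the trapezoidal column (denominator 4−1=3):
T_{1}^{(1)} = (4·327.67782 − 335.58504) / 3 = 325.04208
T_{2}^{(1)} = 325.69904 + (325.69904 − 327.67782)/3 = 325.03945
T_{2}^{(2)} = (16·325.03945 − 325.04208) / 15 = 325.03927

325.039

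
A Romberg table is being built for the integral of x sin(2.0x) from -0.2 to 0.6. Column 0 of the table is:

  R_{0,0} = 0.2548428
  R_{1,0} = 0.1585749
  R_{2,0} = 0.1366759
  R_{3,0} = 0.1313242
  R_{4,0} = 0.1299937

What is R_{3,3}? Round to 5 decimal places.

0.12955

Richardson extrapolation on the trapezoidal column (denominator 4−1=3):
R_{1,1} = 0.1585749 + (0.1585749 − 0.2548428)/3 = 0.1264856
R_{2,1} = 0.1366759 + (0.1366759 − 0.1585749)/3 = 0.1293762
R_{3,1} = 0.1313242 + (0.1313242 − 0.1366759)/3 = 0.1295403
R_{2,2} = 0.1293762 + (0.1293762 − 0.1264856)/15 = 0.1295689
R_{3,2} = (16·0.1295403 − 0.1293762) / 15 = 0.1295512
R_{3,3} = 0.1295512 + (0.1295512 − 0.1295689)/63 = 0.1295509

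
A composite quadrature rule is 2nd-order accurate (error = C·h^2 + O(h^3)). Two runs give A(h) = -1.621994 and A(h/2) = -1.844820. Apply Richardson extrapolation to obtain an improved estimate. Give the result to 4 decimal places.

-1.9191

The leading error scales as h^2; refining by a factor of 2 reduces it by 2^2 = 4.
Extrapolated value = (4·A(h/2) − A(h)) / (4 − 1)
= (4·(-1.844820) − (-1.621994)) / 3
= -5.757286 / 3 = -1.919095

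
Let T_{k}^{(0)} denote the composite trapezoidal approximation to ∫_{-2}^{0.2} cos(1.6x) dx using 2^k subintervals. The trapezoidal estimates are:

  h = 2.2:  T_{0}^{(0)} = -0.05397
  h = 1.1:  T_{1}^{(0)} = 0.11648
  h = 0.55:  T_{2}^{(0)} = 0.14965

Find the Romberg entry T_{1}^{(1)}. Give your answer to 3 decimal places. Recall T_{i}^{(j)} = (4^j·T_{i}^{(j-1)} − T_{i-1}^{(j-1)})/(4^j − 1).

T_{1}^{(1)} = (4·0.11648 − (-0.05397)) / 3 = 0.17330

0.173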